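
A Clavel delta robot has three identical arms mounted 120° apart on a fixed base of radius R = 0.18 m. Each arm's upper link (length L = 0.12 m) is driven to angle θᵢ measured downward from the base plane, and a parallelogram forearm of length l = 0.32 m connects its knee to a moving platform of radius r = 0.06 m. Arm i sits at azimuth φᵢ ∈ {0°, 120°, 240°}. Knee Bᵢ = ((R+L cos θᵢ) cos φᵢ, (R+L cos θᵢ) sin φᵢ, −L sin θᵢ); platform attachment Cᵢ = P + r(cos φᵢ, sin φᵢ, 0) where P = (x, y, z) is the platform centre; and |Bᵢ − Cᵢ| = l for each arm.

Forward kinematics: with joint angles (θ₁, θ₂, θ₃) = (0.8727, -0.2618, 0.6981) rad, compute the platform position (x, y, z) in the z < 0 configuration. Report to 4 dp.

(-0.0653, 0.0774, -0.2579)

φ1=0.0°: virtual centre (0.1971, 0.0000, -0.0919), radius l
φ2=120.0°: virtual centre (-0.1180, 0.2043, 0.0311), radius l
S3 = (0.2119·cos240.0°, 0.2119·sin240.0°, -0.0771) = (-0.1060, -0.1835, -0.0771)
|S₂|²−|S₁|² = 0.0093;  |S₃|²−|S₁|² = 0.0036
linear system: -0.6302x+0.4086y = 0.0093−0.2460z; -0.6062x+-0.3671y = 0.0036−0.0296z
det = 0.4790;  x = -0.0102+0.2137z,  y = 0.0071+-0.2723z
quadratic in z: (1.1199)z²+(0.0914)z+(-0.0509)=0, √Δ=0.4863 → z ∈ {-0.2579, 0.1763}; z = -0.2579 (taking z<0)
x = -0.0653, y = 0.0774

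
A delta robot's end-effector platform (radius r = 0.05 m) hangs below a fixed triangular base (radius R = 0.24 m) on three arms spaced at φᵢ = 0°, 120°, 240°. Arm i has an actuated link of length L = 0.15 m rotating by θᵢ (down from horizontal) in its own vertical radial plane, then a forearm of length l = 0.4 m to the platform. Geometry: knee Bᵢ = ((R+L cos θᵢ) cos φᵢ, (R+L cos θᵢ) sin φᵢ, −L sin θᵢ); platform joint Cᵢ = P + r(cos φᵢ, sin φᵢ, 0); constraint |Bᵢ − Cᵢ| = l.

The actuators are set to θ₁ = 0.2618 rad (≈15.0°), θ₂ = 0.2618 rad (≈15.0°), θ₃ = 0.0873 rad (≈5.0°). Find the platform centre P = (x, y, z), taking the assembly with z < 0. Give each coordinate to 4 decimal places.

(-0.0071, -0.0123, -0.2459)

S1 = (0.3349·cos0.0°, 0.3349·sin0.0°, -0.0388) = (0.3349, 0.0000, -0.0388)
φ2=120.0°: virtual centre (-0.1674, 0.2900, -0.0388), radius l
φ3=240.0°: virtual centre (-0.1697, -0.2940, -0.0131), radius l
eliminate P² terms by subtracting sphere 1 from 2 and 3
[-1.0047 0.5800 0.0000]·P = 0.0000;  [-1.0092 -0.5879 0.0515]·P = 0.0017
Cramer: x(z) = -0.0009+0.0254z;  y(z) = -0.0015+0.0440z
sphere 1 gives Az²+Bz+C=0 with A=1.0026, B=0.0605, C=-0.0458;  B²−4AC=0.1872;  roots -0.2459, 0.1856;  negative root z = -0.2459
x = -0.0071, y = -0.0123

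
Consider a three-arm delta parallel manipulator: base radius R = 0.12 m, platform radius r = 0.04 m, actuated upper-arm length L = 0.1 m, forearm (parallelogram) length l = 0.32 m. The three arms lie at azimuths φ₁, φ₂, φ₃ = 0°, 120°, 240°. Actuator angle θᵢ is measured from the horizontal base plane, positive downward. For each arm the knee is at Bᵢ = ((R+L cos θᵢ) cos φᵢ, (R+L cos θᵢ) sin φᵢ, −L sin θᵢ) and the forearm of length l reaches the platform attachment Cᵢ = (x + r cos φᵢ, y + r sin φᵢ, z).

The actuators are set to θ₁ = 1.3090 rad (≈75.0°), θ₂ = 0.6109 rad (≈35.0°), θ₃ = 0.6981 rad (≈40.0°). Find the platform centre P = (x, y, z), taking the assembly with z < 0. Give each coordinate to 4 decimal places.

arm 1 at φ=0.0°: (R−r)+L cos θ1 = 0.1059;  centre 1 = (0.1059, 0.0000, -0.0966)
centre 2 = (0.1619·cos120.0°, 0.1619·sin120.0°, -0.0574) = (-0.0810, 0.1402, -0.0574)
centre 3 = (0.1566·cos240.0°, 0.1566·sin240.0°, -0.0643) = (-0.0783, -0.1356, -0.0643)
subtract pairs → two planes through P
linear system: -0.3737x+0.2804y = 0.0090−0.0785z; -0.3684x+-0.2713y = 0.0081−0.0646z
Cramer: x(z) = -0.0230+0.1926z;  y(z) = 0.0013-0.0232z
quadratic in z: (1.0376)z²+(0.1435)z+(-0.0765)=0, √Δ=0.5813 → z ∈ {-0.3493, 0.2110}; z = -0.3493 (taking z<0)
x = -0.0903, y = 0.0094

(-0.0903, 0.0094, -0.3493)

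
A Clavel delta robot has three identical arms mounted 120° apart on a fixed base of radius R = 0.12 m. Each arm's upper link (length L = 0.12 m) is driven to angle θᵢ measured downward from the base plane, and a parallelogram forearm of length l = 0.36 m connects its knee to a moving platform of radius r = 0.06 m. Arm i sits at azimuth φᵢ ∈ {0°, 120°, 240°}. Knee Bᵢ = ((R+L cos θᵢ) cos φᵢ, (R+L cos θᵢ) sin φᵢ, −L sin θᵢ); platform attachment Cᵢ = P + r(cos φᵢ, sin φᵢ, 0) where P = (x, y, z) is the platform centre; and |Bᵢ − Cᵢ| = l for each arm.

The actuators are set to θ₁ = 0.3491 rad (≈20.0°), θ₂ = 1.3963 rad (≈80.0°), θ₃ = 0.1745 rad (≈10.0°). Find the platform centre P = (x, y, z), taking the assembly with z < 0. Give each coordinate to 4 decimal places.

arm 1 at φ=0.0°: e+L cos θ1 = 0.1728;  S1 = (0.1728, 0.0000, -0.0410)
S2 = (0.0808·cos120.0°, 0.0808·sin120.0°, -0.1182) = (-0.0404, 0.0700, -0.1182)
arm 3 at φ=240.0°: e+L cos θ3 = 0.1782;  S3 = (-0.0891, -0.1543, -0.0208)
subtract pairs → two planes through P
[-0.4264 0.1400 -0.1543]·P = -0.0110;  [-0.5237 -0.3086 0.0404]·P = 0.0006
Cramer: x(z) = 0.0162-0.2047z;  y(z) = -0.0295+0.4784z
quadratic in z: (1.2708)z²+(0.1179)z+(-0.1025)=0, √Δ=0.7315 → z ∈ {-0.3342, 0.2414}; z = -0.3342 (taking z<0)
x = 0.0846, y = -0.1894

(0.0846, -0.1894, -0.3342)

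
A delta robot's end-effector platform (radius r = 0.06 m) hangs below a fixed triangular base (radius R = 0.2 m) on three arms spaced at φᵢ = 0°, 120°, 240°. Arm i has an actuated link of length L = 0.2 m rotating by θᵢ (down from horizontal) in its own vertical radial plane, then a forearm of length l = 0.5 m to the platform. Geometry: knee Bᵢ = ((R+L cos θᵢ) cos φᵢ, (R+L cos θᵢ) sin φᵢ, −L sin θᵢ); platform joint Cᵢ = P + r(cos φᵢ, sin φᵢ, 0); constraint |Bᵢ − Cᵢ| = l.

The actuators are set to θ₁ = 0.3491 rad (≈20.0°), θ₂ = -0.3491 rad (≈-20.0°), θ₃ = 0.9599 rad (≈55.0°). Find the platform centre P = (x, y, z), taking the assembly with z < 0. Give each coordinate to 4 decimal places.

(0.0071, 0.2023, -0.3942)

φ1=0.0°: virtual centre (0.3279, 0.0000, -0.0684), radius l
O2 = (0.3279·cos120.0°, 0.3279·sin120.0°, 0.0684) = (-0.1640, 0.2840, 0.0684)
arm 3 at φ=240.0°: ρ3 = 0.2547;  O3 = (-0.1274, -0.2206, -0.1638)
subtract pairs → two planes through P
[-0.9838 0.5680 0.2736]·P = 0.0000;  [-0.9106 -0.4412 -0.1908]·P = -0.0205
det = 0.9513;  x = 0.0122+0.0130z,  y = 0.0212+-0.4593z
into |P−O₁|² = l²: 1.2111z² + 0.1092z + -0.1452 = 0;  Δ = 0.7154;  z = -0.3942 or 0.3041 → z<0 root = -0.3942
x = 0.0071, y = 0.2023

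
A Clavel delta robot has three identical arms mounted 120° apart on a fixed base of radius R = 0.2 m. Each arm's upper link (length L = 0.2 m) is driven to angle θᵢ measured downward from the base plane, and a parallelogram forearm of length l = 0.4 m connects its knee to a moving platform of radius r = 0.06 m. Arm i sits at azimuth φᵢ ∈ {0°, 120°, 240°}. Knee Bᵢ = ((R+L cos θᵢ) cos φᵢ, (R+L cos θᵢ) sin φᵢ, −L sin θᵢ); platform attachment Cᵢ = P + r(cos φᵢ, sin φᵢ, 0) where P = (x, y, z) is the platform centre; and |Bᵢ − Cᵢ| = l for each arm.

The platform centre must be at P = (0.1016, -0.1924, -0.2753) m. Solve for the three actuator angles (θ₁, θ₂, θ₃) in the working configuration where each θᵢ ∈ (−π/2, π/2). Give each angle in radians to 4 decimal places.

θ₁ = 0.0871, θ₂ = 1.3962, θ₃ = -0.0003

arm 1 (φ=0.0°): x'=0.1016, y'=-0.1924
  A cos θ + B sin θ = C:  0.0384·cos θ + -0.2753·sin θ = 0.0143
  √(A²+B²)=0.2780;  θ1 = -1.4322+1.5194 ≈ 0.0871
rotate P by −φ2: (-0.2174, 0.0082, -0.2753)
  A cos θ + B sin θ = C:  0.3574·cos θ + -0.2753·sin θ = -0.2090
  θ2 = atan2(B,A) + arccos(C/0.4512) = 1.3962
arm 3 (φ=240.0°): x'=0.1158, y'=0.1842
  A=0.0242, B=-0.2753, C=(l²−L²−A²−y'²−z²)/(2L)=0.0243
  γ=atan2(-0.2753,0.0242)=-1.4832;  ψ=arccos(0.0877)=1.4829;  θ3=γ+ψ≈-0.0003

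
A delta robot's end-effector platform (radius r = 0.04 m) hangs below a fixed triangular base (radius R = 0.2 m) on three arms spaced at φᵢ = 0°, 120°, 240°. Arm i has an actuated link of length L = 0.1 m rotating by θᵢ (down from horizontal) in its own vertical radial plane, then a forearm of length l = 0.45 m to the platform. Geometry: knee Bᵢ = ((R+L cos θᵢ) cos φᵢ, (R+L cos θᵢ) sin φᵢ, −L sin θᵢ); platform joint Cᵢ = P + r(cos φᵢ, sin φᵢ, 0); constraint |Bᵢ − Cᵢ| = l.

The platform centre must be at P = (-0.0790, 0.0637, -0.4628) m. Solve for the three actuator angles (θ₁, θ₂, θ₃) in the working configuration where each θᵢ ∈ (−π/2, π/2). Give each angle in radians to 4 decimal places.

θ₁ = 1.3964, θ₂ = 0.4365, θ₃ = 1.0472

arm 1 (φ=0.0°): x'=-0.0790, y'=0.0637
  A=0.2390, B=-0.4628, C=(l²−L²−A²−y'²−z²)/(2L)=-0.4143
  θ1 = atan2(B,A) + arccos(C/0.5209) = 1.3964
φ2=120.0° → target in arm frame (0.0947, 0.0366)
  e−x'=0.0653;  (l²−L²−(e−x')²−y'²−z²)/2L = -0.1364
  γ=atan2(-0.4628,0.0653)=-1.4306;  ψ=arccos(-0.2919)=1.8670;  θ2=γ+ψ≈0.4365
arm 3 (φ=240.0°): x'=-0.0157, y'=-0.1003
  A=0.1757, B=-0.4628, C=(l²−L²−A²−y'²−z²)/(2L)=-0.3130
  θ3 = atan2(B,A) + arccos(C/0.4950) = 1.0472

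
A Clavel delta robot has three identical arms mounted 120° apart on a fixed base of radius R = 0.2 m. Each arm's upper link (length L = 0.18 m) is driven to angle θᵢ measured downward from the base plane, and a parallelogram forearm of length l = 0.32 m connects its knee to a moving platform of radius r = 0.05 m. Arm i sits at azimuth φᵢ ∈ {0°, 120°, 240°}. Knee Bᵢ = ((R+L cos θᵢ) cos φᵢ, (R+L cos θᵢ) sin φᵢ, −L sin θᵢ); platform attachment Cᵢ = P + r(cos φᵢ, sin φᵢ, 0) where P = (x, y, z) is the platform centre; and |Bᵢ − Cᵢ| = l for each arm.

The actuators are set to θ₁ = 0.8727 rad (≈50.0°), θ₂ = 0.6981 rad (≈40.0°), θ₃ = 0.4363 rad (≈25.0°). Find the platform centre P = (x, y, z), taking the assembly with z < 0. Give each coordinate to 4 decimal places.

(-0.0362, -0.0247, -0.2410)

centre 1 = (0.2657·cos0.0°, 0.2657·sin0.0°, -0.1379) = (0.2657, 0.0000, -0.1379)
centre 2 = (0.2879·cos120.0°, 0.2879·sin120.0°, -0.1157) = (-0.1439, 0.2493, -0.1157)
centre 3 = (0.3131·cos240.0°, 0.3131·sin240.0°, -0.0761) = (-0.1566, -0.2712, -0.0761)
eliminate P² terms by subtracting sphere 1 from 2 and 3
linear system: -0.8193x+0.4986y = 0.0067−0.0444z; -0.8445x+-0.5424y = 0.0142−0.1237z
det = 0.8655;  x = -0.0124+0.0991z,  y = -0.0070+0.0737z
quadratic in z: (1.0153)z²+(0.2197)z+(-0.0060)=0, √Δ=0.2696 → z ∈ {-0.2410, 0.0246}; z = -0.2410 (taking z<0)
x = -0.0362, y = -0.0247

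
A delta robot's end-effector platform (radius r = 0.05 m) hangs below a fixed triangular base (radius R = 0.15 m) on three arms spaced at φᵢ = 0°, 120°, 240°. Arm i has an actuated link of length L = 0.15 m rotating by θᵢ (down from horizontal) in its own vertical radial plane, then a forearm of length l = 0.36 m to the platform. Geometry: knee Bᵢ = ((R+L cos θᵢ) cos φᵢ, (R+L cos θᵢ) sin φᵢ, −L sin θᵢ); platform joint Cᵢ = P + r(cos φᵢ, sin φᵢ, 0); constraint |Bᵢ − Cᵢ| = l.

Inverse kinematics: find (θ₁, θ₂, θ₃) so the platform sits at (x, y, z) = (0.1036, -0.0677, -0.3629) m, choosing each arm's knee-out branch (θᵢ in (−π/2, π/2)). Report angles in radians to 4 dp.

arm 1 (φ=0.0°): x'=0.1036, y'=-0.0677
  e−x'=-0.0036;  (l²−L²−(e−x')²−y'²−z²)/2L = -0.0973
  γ=atan2(-0.3629,-0.0036)=-1.5807;  ψ=arccos(-0.2681)=1.8422;  θ1=γ+ψ≈0.2615
φ2=120.0° → target in arm frame (-0.1104, -0.0559)
  e−x'=0.2104;  (l²−L²−(e−x')²−y'²−z²)/2L = -0.2400
  √(A²+B²)=0.4195;  θ2 = -1.0453+2.1799 ≈ 1.1345
rotate P by −φ3: (0.0068, 0.1236, -0.3629)
  A=0.0932, B=-0.3629, C=(l²−L²−A²−y'²−z²)/(2L)=-0.1618
  γ=atan2(-0.3629,0.0932)=-1.3195;  ψ=arccos(-0.4319)=2.0174;  θ3=γ+ψ≈0.6979

θ₁ = 0.2615, θ₂ = 1.1345, θ₃ = 0.6979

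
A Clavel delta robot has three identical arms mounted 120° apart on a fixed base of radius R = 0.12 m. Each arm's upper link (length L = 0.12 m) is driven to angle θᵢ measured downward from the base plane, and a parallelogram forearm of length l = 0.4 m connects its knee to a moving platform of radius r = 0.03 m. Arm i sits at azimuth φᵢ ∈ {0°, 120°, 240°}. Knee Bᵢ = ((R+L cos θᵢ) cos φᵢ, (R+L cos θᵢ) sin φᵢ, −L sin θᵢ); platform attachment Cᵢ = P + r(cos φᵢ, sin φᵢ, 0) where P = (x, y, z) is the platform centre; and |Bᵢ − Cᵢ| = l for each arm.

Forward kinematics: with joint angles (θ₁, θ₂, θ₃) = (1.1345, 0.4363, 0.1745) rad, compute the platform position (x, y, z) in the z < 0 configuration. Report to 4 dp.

S1 = (0.1407·cos0.0°, 0.1407·sin0.0°, -0.1088) = (0.1407, 0.0000, -0.1088)
arm 2 at φ=120.0°: (R−r)+L cos θ2 = 0.1988;  S2 = (-0.0994, 0.1721, -0.0507)
arm 3 at φ=240.0°: (R−r)+L cos θ3 = 0.2082;  S3 = (-0.1041, -0.1803, -0.0208)
subtract pairs → two planes through P
linear system: -0.4802x+0.3443y = 0.0104−0.1161z; -0.4896x+-0.3606y = 0.0121−0.1758z
Cramer: x(z) = -0.0233+0.2997z;  y(z) = -0.0021+0.0808z
into |P−S₁|² = l²: 1.0963z² + 0.1189z + -0.1213 = 0;  Δ = 0.5460;  z = -0.3912 or 0.2828 → z<0 root = -0.3912
x = -0.1405, y = -0.0337

(-0.1405, -0.0337, -0.3912)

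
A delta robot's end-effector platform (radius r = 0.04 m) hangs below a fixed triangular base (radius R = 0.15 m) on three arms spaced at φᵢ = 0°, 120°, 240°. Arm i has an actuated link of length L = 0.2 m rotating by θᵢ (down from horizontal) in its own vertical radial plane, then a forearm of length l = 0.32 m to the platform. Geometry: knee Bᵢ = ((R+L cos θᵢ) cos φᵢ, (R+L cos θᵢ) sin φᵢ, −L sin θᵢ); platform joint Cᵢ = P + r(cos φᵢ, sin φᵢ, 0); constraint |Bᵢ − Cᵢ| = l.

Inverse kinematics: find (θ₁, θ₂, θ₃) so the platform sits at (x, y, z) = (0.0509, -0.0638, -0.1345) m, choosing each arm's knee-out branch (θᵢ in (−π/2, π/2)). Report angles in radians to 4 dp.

φ1=0.0° → target in arm frame (0.0509, -0.0638)
  A=0.0591, B=-0.1345, C=(l²−L²−A²−y'²−z²)/(2L)=0.0919
  γ=atan2(-0.1345,0.0591)=-1.1568;  ψ=arccos(0.6253)=0.8953;  θ1=γ+ψ≈-0.2615
arm 2 (φ=120.0°): x'=-0.0807, y'=-0.0122
  A cos θ + B sin θ = C:  0.1907·cos θ + -0.1345·sin θ = 0.0195
  θ2 = atan2(B,A) + arccos(C/0.2334) = 0.8729
rotate P by −φ3: (0.0298, 0.0760, -0.1345)
  A=0.0802, B=-0.1345, C=(l²−L²−A²−y'²−z²)/(2L)=0.0803
  γ=atan2(-0.1345,0.0802)=-1.0331;  ψ=arccos(0.5125)=1.0326;  θ3=γ+ψ≈-0.0005

θ₁ = -0.2615, θ₂ = 0.8729, θ₃ = -0.0005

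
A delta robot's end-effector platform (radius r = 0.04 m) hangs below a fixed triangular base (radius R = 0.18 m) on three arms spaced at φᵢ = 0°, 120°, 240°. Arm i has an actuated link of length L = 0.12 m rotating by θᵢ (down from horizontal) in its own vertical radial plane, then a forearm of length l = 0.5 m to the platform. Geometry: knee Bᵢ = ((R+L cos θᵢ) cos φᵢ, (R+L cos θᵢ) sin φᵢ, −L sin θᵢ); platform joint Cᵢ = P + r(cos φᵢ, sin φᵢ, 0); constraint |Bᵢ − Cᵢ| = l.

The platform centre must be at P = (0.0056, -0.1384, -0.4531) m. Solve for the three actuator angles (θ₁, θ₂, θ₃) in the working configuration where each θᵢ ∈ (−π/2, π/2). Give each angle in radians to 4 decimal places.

θ₁ = 0.3494, θ₂ = 0.8731, θ₃ = -0.1744

rotate P by −φ1: (0.0056, -0.1384, -0.4531)
  e−x'=0.1344;  (l²−L²−(e−x')²−y'²−z²)/2L = -0.0288
  θ1 = atan2(B,A) + arccos(C/0.4726) = 0.3494
φ2=120.0° → target in arm frame (-0.1227, 0.0644)
  A cos θ + B sin θ = C:  0.2627·cos θ + -0.4531·sin θ = -0.1785
  γ=atan2(-0.4531,0.2627)=-1.0454;  ψ=arccos(-0.3407)=1.9185;  θ2=γ+ψ≈0.8731
φ3=240.0° → target in arm frame (0.1171, 0.0740)
  A cos θ + B sin θ = C:  0.0229·cos θ + -0.4531·sin θ = 0.1012
  θ3 = atan2(B,A) + arccos(C/0.4537) = -0.1744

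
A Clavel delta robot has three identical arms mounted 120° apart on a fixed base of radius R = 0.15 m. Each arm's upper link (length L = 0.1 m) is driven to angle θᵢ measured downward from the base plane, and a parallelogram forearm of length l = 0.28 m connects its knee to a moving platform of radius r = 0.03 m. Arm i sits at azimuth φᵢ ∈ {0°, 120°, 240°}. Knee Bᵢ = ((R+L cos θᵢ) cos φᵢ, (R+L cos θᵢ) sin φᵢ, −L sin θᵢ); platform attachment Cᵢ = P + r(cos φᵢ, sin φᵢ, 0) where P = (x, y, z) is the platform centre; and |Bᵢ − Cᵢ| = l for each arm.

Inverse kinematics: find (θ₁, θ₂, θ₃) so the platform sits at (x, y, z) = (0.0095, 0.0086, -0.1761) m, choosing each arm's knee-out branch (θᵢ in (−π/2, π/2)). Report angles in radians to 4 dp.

θ₁ = -0.0878, θ₂ = -0.0003, θ₃ = 0.1752

φ1=0.0° → target in arm frame (0.0095, 0.0086)
  A cos θ + B sin θ = C:  0.1105·cos θ + -0.1761·sin θ = 0.1255
  θ1 = atan2(B,A) + arccos(C/0.2079) = -0.0878
φ2=120.0° → target in arm frame (0.0027, -0.0125)
  e−x'=0.1173;  (l²−L²−(e−x')²−y'²−z²)/2L = 0.1174
  γ=atan2(-0.1761,0.1173)=-0.9832;  ψ=arccos(0.5547)=0.9828;  θ2=γ+ψ≈-0.0003
rotate P by −φ3: (-0.0122, 0.0039, -0.1761)
  e−x'=0.1322;  (l²−L²−(e−x')²−y'²−z²)/2L = 0.0995
  θ3 = atan2(B,A) + arccos(C/0.2202) = 0.1752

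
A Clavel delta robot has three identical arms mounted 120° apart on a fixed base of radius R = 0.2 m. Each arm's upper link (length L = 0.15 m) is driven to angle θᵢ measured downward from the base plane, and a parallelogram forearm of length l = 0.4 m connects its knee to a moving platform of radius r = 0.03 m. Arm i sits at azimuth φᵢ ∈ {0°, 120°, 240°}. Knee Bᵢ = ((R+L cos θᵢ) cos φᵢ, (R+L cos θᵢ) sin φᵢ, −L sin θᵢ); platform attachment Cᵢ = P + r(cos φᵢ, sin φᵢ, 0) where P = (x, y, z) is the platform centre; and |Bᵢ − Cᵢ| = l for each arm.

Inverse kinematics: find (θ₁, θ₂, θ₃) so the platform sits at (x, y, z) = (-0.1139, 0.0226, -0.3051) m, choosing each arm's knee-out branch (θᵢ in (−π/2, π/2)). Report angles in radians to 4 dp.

arm 1 (φ=0.0°): x'=-0.1139, y'=0.0226
  e−x'=0.2839;  (l²−L²−(e−x')²−y'²−z²)/2L = -0.1223
  θ1 = atan2(B,A) + arccos(C/0.4168) = 1.0473
φ2=120.0° → target in arm frame (0.0765, 0.0873)
  A=0.0935, B=-0.3051, C=(l²−L²−A²−y'²−z²)/(2L)=0.0935
  γ=atan2(-0.3051,0.0935)=-1.2735;  ψ=arccos(0.2930)=1.2734;  θ2=γ+ψ≈0.0000
arm 3 (φ=240.0°): x'=0.0374, y'=-0.1099
  e−x'=0.1326;  (l²−L²−(e−x')²−y'²−z²)/2L = 0.0491
  γ=atan2(-0.3051,0.1326)=-1.1608;  ψ=arccos(0.1477)=1.4226;  θ3=γ+ψ≈0.2618

θ₁ = 1.0473, θ₂ = 0.0000, θ₃ = 0.2618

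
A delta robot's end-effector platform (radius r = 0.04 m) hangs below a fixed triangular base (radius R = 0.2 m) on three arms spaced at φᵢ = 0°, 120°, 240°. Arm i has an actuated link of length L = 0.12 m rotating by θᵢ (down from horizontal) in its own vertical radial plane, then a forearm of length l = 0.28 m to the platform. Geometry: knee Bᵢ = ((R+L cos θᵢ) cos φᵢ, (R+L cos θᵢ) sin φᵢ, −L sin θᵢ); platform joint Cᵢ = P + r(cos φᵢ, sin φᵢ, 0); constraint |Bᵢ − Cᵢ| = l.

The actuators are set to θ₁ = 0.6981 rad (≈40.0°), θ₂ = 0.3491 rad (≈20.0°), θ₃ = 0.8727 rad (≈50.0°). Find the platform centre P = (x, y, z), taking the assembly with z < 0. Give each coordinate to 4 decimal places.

arm 1 at φ=0.0°: ρ1 = 0.2519;  O1 = (0.2519, 0.0000, -0.0771)
φ2=120.0°: virtual centre (-0.1364, 0.2362, -0.0410), radius l
O3 = (0.2371·cos240.0°, 0.2371·sin240.0°, -0.0919) = (-0.1186, -0.2054, -0.0919)
subtract pairs → two planes through P
plane₁₂: -0.7766x+0.4724y+0.0722z = 0.0067
det = 0.6690;  x = -0.0007+0.0234z,  y = 0.0129+-0.1143z
into |P−O₁|² = l²: 1.0136z² + 0.1395z + -0.0084 = 0;  Δ = 0.0537;  z = -0.1831 or 0.0455 → z<0 root = -0.1831
x = -0.0050, y = 0.0338

(-0.0050, 0.0338, -0.1831)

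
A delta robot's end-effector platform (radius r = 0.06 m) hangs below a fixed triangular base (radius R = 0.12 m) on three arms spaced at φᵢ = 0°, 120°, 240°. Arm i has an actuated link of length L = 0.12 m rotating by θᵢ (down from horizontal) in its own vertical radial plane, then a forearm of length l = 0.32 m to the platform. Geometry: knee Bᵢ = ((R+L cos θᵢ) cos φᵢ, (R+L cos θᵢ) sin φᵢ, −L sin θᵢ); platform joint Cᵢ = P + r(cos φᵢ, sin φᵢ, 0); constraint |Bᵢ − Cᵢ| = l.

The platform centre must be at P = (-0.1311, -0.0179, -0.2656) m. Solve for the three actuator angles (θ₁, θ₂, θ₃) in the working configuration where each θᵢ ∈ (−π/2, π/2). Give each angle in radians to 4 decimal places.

θ₁ = 0.8731, θ₂ = 0.0005, θ₃ = -0.1742

rotate P by −φ1: (-0.1311, -0.0179, -0.2656)
  A cos θ + B sin θ = C:  0.1911·cos θ + -0.2656·sin θ = -0.0808
  γ=atan2(-0.2656,0.1911)=-0.9471;  ψ=arccos(-0.2468)=1.8202;  θ1=γ+ψ≈0.8731
arm 2 (φ=120.0°): x'=0.0500, y'=0.1225
  A=0.0100, B=-0.2656, C=(l²−L²−A²−y'²−z²)/(2L)=0.0098
  θ2 = atan2(B,A) + arccos(C/0.2658) = 0.0005
rotate P by −φ3: (0.0811, -0.1046, -0.2656)
  A=-0.0211, B=-0.2656, C=(l²−L²−A²−y'²−z²)/(2L)=0.0253
  θ3 = atan2(B,A) + arccos(C/0.2664) = -0.1742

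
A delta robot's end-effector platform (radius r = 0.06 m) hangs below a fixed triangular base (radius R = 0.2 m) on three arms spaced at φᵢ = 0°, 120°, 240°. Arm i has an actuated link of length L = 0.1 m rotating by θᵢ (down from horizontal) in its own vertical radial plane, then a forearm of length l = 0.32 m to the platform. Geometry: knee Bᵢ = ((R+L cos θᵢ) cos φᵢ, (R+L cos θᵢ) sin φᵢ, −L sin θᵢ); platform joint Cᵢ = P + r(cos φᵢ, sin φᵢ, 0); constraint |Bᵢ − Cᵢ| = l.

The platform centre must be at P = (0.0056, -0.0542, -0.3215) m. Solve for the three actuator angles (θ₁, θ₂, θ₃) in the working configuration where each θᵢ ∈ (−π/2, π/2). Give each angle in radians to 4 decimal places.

rotate P by −φ1: (0.0056, -0.0542, -0.3215)
  A cos θ + B sin θ = C:  0.1344·cos θ + -0.3215·sin θ = -0.1598
  γ=atan2(-0.3215,0.1344)=-1.1748;  ψ=arccos(-0.4586)=2.0473;  θ1=γ+ψ≈0.8724
rotate P by −φ2: (-0.0497, 0.0223, -0.3215)
  A=0.1897, B=-0.3215, C=(l²−L²−A²−y'²−z²)/(2L)=-0.2373
  √(A²+B²)=0.3733;  θ2 = -1.0376+2.2596 ≈ 1.2220
φ3=240.0° → target in arm frame (0.0441, 0.0319)
  A=0.0959, B=-0.3215, C=(l²−L²−A²−y'²−z²)/(2L)=-0.1059
  θ3 = atan2(B,A) + arccos(C/0.3355) = 0.6108

θ₁ = 0.8724, θ₂ = 1.2220, θ₃ = 0.6108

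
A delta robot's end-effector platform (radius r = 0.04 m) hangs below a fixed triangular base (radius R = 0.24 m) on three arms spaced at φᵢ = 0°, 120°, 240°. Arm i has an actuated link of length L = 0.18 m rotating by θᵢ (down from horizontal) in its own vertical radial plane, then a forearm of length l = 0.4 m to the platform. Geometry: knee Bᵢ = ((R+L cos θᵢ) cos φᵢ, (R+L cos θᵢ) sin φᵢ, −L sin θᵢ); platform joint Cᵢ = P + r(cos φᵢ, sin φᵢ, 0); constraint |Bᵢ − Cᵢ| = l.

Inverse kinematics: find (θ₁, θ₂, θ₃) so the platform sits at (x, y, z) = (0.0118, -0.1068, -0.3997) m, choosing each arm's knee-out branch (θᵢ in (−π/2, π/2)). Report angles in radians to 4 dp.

θ₁ = 0.9598, θ₂ = 1.3963, θ₃ = 0.6107

arm 1 (φ=0.0°): x'=0.0118, y'=-0.1068
  A cos θ + B sin θ = C:  0.1882·cos θ + -0.3997·sin θ = -0.2194
  √(A²+B²)=0.4418;  θ1 = -1.1307+2.0905 ≈ 0.9598
arm 2 (φ=120.0°): x'=-0.0984, y'=0.0432
  e−x'=0.2984;  (l²−L²−(e−x')²−y'²−z²)/2L = -0.3418
  γ=atan2(-0.3997,0.2984)=-0.9295;  ψ=arccos(-0.6853)=2.3259;  θ2=γ+ψ≈1.3963
arm 3 (φ=240.0°): x'=0.0866, y'=0.0636
  A cos θ + B sin θ = C:  0.1134·cos θ + -0.3997·sin θ = -0.1363
  γ=atan2(-0.3997,0.1134)=-1.2943;  ψ=arccos(-0.3281)=1.9050;  θ3=γ+ψ≈0.6107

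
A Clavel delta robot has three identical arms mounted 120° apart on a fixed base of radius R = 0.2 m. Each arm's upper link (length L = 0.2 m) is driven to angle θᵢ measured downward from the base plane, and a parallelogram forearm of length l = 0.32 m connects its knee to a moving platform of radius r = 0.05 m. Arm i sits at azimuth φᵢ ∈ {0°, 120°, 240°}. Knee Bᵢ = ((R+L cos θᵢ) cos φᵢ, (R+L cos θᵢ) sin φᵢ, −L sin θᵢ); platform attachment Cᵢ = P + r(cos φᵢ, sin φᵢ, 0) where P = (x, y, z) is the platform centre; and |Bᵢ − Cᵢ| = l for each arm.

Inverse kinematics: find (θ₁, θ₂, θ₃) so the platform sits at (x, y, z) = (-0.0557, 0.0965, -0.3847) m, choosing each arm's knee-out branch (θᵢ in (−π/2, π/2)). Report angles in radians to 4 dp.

θ₁ = 1.3959, θ₂ = 0.6981, θ₃ = 1.3960

φ1=0.0° → target in arm frame (-0.0557, 0.0965)
  A=0.2057, B=-0.3847, C=(l²−L²−A²−y'²−z²)/(2L)=-0.3430
  γ=atan2(-0.3847,0.2057)=-1.0798;  ψ=arccos(-0.7864)=2.4757;  θ1=γ+ψ≈1.3959
φ2=120.0° → target in arm frame (0.1114, 0.0000)
  A cos θ + B sin θ = C:  0.0386·cos θ + -0.3847·sin θ = -0.2177
  θ2 = atan2(B,A) + arccos(C/0.3866) = 0.6981
arm 3 (φ=240.0°): x'=-0.0557, y'=-0.0965
  A=0.2057, B=-0.3847, C=(l²−L²−A²−y'²−z²)/(2L)=-0.3431
  √(A²+B²)=0.4363;  θ3 = -1.0797+2.4757 ≈ 1.3960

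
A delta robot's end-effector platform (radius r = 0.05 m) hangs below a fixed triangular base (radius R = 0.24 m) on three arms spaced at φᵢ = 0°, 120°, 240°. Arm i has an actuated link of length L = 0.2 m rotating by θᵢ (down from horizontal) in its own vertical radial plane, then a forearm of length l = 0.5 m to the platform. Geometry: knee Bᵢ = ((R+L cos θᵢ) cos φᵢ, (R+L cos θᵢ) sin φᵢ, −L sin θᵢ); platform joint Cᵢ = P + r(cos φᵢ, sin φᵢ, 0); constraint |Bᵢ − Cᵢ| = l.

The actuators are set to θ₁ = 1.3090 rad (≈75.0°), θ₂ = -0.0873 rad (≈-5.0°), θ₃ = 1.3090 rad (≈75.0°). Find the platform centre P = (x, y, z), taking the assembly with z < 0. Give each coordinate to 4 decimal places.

(-0.1227, 0.2126, -0.4614)

arm 1 at φ=0.0°: (R−r)+L cos θ1 = 0.2418;  centre 1 = (0.2418, 0.0000, -0.1932)
φ2=120.0°: virtual centre (-0.1946, 0.3371, 0.0174), radius l
arm 3 at φ=240.0°: (R−r)+L cos θ3 = 0.2418;  centre 3 = (-0.1209, -0.2094, -0.1932)
eliminate P² terms by subtracting sphere 1 from 2 and 3
[-0.8728 0.6742 0.4212]·P = 0.0560;  [-0.7253 -0.4187 0.0000]·P = 0.0000
det = 0.8544;  x = -0.0275+0.2064z,  y = 0.0476+-0.3576z
sphere 1 gives Az²+Bz+C=0 with A=1.1705, B=0.2412, C=-0.1379;  B²−4AC=0.7040;  roots -0.4614, 0.2554;  negative root z = -0.4614
x = -0.1227, y = 0.2126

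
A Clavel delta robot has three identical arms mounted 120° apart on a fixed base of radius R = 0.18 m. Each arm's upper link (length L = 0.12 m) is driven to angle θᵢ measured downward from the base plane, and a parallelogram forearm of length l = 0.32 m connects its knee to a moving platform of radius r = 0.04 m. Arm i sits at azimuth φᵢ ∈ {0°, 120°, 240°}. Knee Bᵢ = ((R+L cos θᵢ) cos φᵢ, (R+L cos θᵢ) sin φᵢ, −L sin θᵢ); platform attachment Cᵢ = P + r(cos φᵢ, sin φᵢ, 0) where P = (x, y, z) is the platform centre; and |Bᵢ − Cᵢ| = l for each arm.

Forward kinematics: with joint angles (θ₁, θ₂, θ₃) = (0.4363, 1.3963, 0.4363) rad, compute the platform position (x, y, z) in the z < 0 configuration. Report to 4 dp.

φ1=0.0°: virtual centre (0.2488, 0.0000, -0.0507), radius l
arm 2 at φ=120.0°: (R−r)+L cos θ2 = 0.1608;  centre 2 = (-0.0804, 0.1393, -0.1182)
φ3=240.0°: virtual centre (-0.1244, -0.2154, -0.0507), radius l
eliminate P² terms by subtracting sphere 1 from 2 and 3
plane₁₂: -0.6584x+0.2786y+-0.1349z = -0.0246
Cramer: x(z) = 0.0216-0.1183z;  y(z) = -0.0374+0.2049z
into |P−centre ₁|² = l²: 1.0560z² + 0.1398z + -0.0468 = 0;  Δ = 0.2173;  z = -0.2870 or 0.1545 → z<0 root = -0.2870
x = 0.0555, y = -0.0962

(0.0555, -0.0962, -0.2870)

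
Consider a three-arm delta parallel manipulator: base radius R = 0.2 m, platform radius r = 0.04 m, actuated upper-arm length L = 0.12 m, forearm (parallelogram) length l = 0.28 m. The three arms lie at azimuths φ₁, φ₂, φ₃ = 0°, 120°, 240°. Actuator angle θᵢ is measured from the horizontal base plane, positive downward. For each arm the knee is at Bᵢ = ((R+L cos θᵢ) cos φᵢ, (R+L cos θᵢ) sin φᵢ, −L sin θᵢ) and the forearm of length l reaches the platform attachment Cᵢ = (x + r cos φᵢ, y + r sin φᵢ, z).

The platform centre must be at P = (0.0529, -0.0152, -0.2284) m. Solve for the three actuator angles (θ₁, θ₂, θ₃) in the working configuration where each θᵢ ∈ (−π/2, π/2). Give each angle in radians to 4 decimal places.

θ₁ = 0.4363, θ₂ = 1.1350, θ₃ = 0.9599

rotate P by −φ1: (0.0529, -0.0152, -0.2284)
  A=0.1071, B=-0.2284, C=(l²−L²−A²−y'²−z²)/(2L)=0.0005
  γ=atan2(-0.2284,0.1071)=-1.1323;  ψ=arccos(0.0022)=1.5686;  θ1=γ+ψ≈0.4363
φ2=120.0° → target in arm frame (-0.0396, -0.0382)
  e−x'=0.1996;  (l²−L²−(e−x')²−y'²−z²)/2L = -0.1228
  √(A²+B²)=0.3033;  θ2 = -0.8526+1.9876 ≈ 1.1350
rotate P by −φ3: (-0.0133, 0.0534, -0.2284)
  A=0.1733, B=-0.2284, C=(l²−L²−A²−y'²−z²)/(2L)=-0.0877
  √(A²+B²)=0.2867;  θ3 = -0.9218+1.8817 ≈ 0.9599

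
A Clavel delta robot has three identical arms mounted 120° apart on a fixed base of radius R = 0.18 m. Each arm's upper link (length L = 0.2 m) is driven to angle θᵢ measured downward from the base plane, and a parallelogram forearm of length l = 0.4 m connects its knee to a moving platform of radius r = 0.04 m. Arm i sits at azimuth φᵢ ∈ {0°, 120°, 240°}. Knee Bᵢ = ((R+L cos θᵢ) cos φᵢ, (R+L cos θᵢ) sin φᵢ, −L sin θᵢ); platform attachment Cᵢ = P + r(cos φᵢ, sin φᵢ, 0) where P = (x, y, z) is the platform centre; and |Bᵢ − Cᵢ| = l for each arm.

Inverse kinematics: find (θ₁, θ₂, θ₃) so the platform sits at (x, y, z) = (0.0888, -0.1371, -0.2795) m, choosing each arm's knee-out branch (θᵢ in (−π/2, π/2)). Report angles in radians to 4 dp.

φ1=0.0° → target in arm frame (0.0888, -0.1371)
  e−x'=0.0512;  (l²−L²−(e−x')²−y'²−z²)/2L = 0.0512
  √(A²+B²)=0.2842;  θ1 = -1.3896+1.3898 ≈ 0.0002
rotate P by −φ2: (-0.1631, -0.0084, -0.2795)
  A=0.3031, B=-0.2795, C=(l²−L²−A²−y'²−z²)/(2L)=-0.1252
  √(A²+B²)=0.4123;  θ2 = -0.7449+1.8793 ≈ 1.1344
arm 3 (φ=240.0°): x'=0.0743, y'=0.1455
  A=0.0657, B=-0.2795, C=(l²−L²−A²−y'²−z²)/(2L)=0.0410
  γ=atan2(-0.2795,0.0657)=-1.3400;  ψ=arccos(0.1429)=1.4274;  θ3=γ+ψ≈0.0874

θ₁ = 0.0002, θ₂ = 1.1344, θ₃ = 0.0874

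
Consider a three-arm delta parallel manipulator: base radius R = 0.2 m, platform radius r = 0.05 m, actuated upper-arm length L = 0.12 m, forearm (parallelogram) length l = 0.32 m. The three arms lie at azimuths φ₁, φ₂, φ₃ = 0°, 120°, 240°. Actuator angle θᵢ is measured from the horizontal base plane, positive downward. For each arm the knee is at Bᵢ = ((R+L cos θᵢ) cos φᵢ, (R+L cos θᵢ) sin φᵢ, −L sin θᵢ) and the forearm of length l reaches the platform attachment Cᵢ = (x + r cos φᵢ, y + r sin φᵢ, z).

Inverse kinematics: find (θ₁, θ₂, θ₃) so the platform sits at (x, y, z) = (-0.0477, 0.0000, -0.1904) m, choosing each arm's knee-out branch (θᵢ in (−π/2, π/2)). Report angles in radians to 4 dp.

θ₁ = 0.6108, θ₂ = -0.0869, θ₃ = -0.0869

φ1=0.0° → target in arm frame (-0.0477, 0.0000)
  e−x'=0.1977;  (l²−L²−(e−x')²−y'²−z²)/2L = 0.0528
  √(A²+B²)=0.2745;  θ1 = -0.7666+1.3774 ≈ 0.6108
φ2=120.0° → target in arm frame (0.0238, 0.0413)
  e−x'=0.1262;  (l²−L²−(e−x')²−y'²−z²)/2L = 0.1422
  θ2 = atan2(B,A) + arccos(C/0.2284) = -0.0869
rotate P by −φ3: (0.0239, -0.0413, -0.1904)
  e−x'=0.1262;  (l²−L²−(e−x')²−y'²−z²)/2L = 0.1422
  θ3 = atan2(B,A) + arccos(C/0.2284) = -0.0869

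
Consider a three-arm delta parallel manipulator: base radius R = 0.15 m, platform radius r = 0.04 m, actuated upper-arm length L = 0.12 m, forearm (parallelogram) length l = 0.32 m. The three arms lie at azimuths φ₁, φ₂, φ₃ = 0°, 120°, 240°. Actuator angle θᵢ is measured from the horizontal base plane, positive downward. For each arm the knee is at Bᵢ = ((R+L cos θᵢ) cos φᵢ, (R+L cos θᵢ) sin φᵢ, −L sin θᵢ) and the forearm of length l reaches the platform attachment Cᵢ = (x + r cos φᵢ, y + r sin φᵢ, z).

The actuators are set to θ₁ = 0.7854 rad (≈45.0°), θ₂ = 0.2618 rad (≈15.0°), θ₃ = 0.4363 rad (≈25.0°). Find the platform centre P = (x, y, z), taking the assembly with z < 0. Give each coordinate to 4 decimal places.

(-0.0512, 0.0163, -0.2888)

S1 = (0.1949·cos0.0°, 0.1949·sin0.0°, -0.0849) = (0.1949, 0.0000, -0.0849)
S2 = (0.2259·cos120.0°, 0.2259·sin120.0°, -0.0311) = (-0.1130, 0.1956, -0.0311)
S3 = (0.2188·cos240.0°, 0.2188·sin240.0°, -0.0507) = (-0.1094, -0.1895, -0.0507)
eliminate P² terms by subtracting sphere 1 from 2 and 3
linear system: -0.6156x+0.3913y = 0.0068−0.1076z; -0.6085x+-0.3789y = 0.0053−0.0683z
Cramer: x(z) = -0.0099+0.1432z;  y(z) = 0.0020-0.0497z
quadratic in z: (1.0230)z²+(0.1109)z+(-0.0533)=0, √Δ=0.4799 → z ∈ {-0.2888, 0.1804}; z = -0.2888 (taking z<0)
x = -0.0512, y = 0.0163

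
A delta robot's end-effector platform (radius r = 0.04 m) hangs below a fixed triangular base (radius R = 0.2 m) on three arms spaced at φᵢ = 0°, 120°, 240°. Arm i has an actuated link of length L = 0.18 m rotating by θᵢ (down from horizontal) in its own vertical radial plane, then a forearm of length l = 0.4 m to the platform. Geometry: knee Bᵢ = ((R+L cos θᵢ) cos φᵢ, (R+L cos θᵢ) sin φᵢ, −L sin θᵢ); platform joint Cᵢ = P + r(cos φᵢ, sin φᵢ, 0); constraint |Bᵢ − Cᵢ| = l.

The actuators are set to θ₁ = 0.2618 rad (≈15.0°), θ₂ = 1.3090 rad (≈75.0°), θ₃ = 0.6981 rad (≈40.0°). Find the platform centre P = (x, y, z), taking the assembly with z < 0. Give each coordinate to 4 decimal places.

(0.1150, -0.0944, -0.3678)

centre 1 = (0.3339·cos0.0°, 0.3339·sin0.0°, -0.0466) = (0.3339, 0.0000, -0.0466)
centre 2 = (0.2066·cos120.0°, 0.2066·sin120.0°, -0.1739) = (-0.1033, 0.1789, -0.1739)
centre 3 = (0.2979·cos240.0°, 0.2979·sin240.0°, -0.1157) = (-0.1489, -0.2580, -0.1157)
subtract pairs → two planes through P
linear system: -0.8743x+0.3578y = -0.0407−-0.2546z; -0.9656x+-0.5160y = -0.0115−-0.1382z
det = 0.7966;  x = 0.0316+-0.2270z,  y = -0.0367+0.1569z
sphere 1 gives Az²+Bz+C=0 with A=1.0761, B=0.2189, C=-0.0651;  B²−4AC=0.3281;  roots -0.3678, 0.1644;  negative root z = -0.3678
x = 0.1150, y = -0.0944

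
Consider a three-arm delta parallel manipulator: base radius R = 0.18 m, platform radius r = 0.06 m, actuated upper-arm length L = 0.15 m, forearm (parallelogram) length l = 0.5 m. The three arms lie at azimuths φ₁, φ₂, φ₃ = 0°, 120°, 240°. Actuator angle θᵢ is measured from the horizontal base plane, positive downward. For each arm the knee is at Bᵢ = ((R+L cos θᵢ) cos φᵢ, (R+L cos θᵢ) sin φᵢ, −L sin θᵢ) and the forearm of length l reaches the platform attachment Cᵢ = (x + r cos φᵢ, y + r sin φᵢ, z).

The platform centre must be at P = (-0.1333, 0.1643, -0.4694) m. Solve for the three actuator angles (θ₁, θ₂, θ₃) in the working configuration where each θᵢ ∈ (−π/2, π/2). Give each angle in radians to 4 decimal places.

φ1=0.0° → target in arm frame (-0.1333, 0.1643)
  A=0.2533, B=-0.4694, C=(l²−L²−A²−y'²−z²)/(2L)=-0.2800
  √(A²+B²)=0.5334;  θ1 = -1.0760+2.1234 ≈ 1.0474
arm 2 (φ=120.0°): x'=0.2089, y'=0.0333
  A cos θ + B sin θ = C:  -0.0889·cos θ + -0.4694·sin θ = -0.0062
  √(A²+B²)=0.4778;  θ2 = -1.7580+1.5837 ≈ -0.1743
φ3=240.0° → target in arm frame (-0.0756, -0.1976)
  A cos θ + B sin θ = C:  0.1956·cos θ + -0.4694·sin θ = -0.2338
  γ=atan2(-0.4694,0.1956)=-1.1759;  ψ=arccos(-0.4598)=2.0486;  θ3=γ+ψ≈0.8727

θ₁ = 1.0474, θ₂ = -0.1743, θ₃ = 0.8727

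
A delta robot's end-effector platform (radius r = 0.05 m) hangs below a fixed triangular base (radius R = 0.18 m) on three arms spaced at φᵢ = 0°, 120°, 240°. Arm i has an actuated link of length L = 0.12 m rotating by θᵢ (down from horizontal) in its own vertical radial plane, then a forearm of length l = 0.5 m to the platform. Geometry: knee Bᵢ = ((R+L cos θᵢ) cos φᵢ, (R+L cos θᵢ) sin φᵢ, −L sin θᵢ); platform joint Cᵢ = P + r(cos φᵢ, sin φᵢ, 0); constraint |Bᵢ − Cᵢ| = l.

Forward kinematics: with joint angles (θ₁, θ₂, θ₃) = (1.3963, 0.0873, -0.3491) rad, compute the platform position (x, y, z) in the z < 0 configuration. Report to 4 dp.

S1 = (0.1508·cos0.0°, 0.1508·sin0.0°, -0.1182) = (0.1508, 0.0000, -0.1182)
φ2=120.0°: virtual centre (-0.1248, 0.2161, -0.0105), radius l
arm 3 at φ=240.0°: e+L cos θ3 = 0.2428;  S3 = (-0.1214, -0.2102, 0.0410)
eliminate P² terms by subtracting sphere 1 from 2 and 3
linear system: -0.5512x+0.4322y = 0.0257−0.2154z; -0.5444x+-0.4205y = 0.0239−0.3184z
det = 0.4671;  x = -0.0452+0.4886z,  y = 0.0017+0.1247z
sphere 1 gives Az²+Bz+C=0 with A=1.2543, B=0.0452, C=-0.1976;  B²−4AC=0.9934;  roots -0.4153, 0.3793;  negative root z = -0.4153
x = -0.2482, y = -0.0501

(-0.2482, -0.0501, -0.4153)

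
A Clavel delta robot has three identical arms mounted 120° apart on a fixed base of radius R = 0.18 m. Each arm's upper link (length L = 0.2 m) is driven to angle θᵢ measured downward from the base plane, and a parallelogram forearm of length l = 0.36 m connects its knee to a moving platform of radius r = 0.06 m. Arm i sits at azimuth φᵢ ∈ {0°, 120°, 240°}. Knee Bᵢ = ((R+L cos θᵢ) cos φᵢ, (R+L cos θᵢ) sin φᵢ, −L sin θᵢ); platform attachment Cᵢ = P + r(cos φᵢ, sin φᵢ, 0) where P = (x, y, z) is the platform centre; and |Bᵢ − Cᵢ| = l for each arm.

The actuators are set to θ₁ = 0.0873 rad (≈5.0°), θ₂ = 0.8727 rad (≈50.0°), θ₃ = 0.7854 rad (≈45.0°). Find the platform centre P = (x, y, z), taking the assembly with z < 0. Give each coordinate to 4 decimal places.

(0.1069, -0.0133, -0.3079)

O1 = (0.3192·cos0.0°, 0.3192·sin0.0°, -0.0174) = (0.3192, 0.0000, -0.0174)
arm 2 at φ=120.0°: e+L cos θ2 = 0.2486;  O2 = (-0.1243, 0.2153, -0.1532)
arm 3 at φ=240.0°: e+L cos θ3 = 0.2614;  O3 = (-0.1307, -0.2264, -0.1414)
eliminate P² terms by subtracting sphere 1 from 2 and 3
linear system: -0.8870x+0.4305y = -0.0170−-0.2716z; -0.8999x+-0.4528y = -0.0139−-0.2480z
det = 0.7891;  x = 0.0173+-0.2911z,  y = -0.0037+0.0309z
sphere 1 gives Az²+Bz+C=0 with A=1.0857, B=0.2104, C=-0.0381;  B²−4AC=0.2098;  roots -0.3079, 0.1140;  negative root z = -0.3079
x = 0.1069, y = -0.0133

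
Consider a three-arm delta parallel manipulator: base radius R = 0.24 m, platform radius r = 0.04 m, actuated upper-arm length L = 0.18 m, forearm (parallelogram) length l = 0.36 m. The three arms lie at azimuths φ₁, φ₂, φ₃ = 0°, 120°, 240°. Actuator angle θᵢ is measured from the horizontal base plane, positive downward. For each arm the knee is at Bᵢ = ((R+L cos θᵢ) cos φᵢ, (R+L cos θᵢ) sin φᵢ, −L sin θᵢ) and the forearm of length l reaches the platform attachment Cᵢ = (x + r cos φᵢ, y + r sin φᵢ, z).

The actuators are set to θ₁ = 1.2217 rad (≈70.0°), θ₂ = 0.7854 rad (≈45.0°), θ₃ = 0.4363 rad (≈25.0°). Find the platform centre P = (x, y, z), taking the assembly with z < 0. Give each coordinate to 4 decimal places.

(-0.0803, -0.0333, -0.2768)

centre 1 = (0.2616·cos0.0°, 0.2616·sin0.0°, -0.1691) = (0.2616, 0.0000, -0.1691)
centre 2 = (0.3273·cos120.0°, 0.3273·sin120.0°, -0.1273) = (-0.1636, 0.2834, -0.1273)
arm 3 at φ=240.0°: ρ3 = 0.3631;  centre 3 = (-0.1816, -0.3145, -0.0761)
eliminate P² terms by subtracting sphere 1 from 2 and 3
[-0.8504 0.5669 0.0837]·P = 0.0263;  [-0.8863 -0.6290 0.1862]·P = 0.0406
det = 1.0373;  x = -0.0381+0.1525z,  y = -0.0109+0.0811z
into |P−centre ₁|² = l²: 1.0298z² + 0.2451z + -0.0110 = 0;  Δ = 0.1056;  z = -0.2768 or 0.0388 → z<0 root = -0.2768
x = -0.0803, y = -0.0333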